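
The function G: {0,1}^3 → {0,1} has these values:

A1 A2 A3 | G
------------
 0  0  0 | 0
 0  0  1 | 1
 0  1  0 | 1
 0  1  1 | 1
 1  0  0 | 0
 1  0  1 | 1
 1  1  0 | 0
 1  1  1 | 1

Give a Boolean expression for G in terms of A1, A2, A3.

G(A1, A2, A3) = ((((A1' · A2') · A3') + ((A1 · A2') · A3')) + ((A1 · A2) · A3'))'

The 0-rows are (0,0,0), (1,0,0), (1,1,0). Take each as a conjunction (¬A1·¬A2·¬A3, A1·¬A2·¬A3, A1·A2·¬A3), form their disjunction, and complement — that gives a formula that is 1 everywhere G is.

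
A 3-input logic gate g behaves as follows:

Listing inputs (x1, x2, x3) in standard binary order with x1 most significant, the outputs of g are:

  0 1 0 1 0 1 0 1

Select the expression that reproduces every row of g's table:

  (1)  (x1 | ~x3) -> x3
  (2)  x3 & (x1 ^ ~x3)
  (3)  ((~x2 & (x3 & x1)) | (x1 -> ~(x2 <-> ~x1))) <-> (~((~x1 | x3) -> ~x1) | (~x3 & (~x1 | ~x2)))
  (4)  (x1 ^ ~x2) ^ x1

1

(2): at (0,0,1) it gives 0, but g = 1 — eliminated.
(3): at (0,0,0) it gives 1, but g = 0 — eliminated.
(4): at (0,0,0) it gives 1, but g = 0 — eliminated.
Only (1) survives; checking it on all 8 rows confirms it matches g.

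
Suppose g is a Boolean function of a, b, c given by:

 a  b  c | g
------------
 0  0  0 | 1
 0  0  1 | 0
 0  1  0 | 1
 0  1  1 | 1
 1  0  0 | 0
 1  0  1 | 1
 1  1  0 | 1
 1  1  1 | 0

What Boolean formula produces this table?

g(a, b, c) = not ((((not a and not b) and c) or ((a and not b) and not c)) or ((a and b) and c))

The 0-rows are (0,0,1), (1,0,0), (1,1,1). Take each as a conjunction (¬a·¬b·c, a·¬b·¬c, a·b·c), form their disjunction, and complement — that gives a formula that is 1 everywhere g is.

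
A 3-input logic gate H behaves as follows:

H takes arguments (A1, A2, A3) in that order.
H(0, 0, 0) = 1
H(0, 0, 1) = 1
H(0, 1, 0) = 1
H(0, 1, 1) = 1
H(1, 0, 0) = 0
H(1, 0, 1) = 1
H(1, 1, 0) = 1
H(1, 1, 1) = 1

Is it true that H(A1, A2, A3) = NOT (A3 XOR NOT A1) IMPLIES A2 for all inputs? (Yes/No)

No

Check the formula against H row by row:
  A1=0, A2=0, A3=0: formula gives 1, H = 1 ✓
  A1=0, A2=0, A3=1: formula gives 0, but H = 1 ✗
A single disagreement suffices: at (0,0,1) they differ, so the formula does not compute H.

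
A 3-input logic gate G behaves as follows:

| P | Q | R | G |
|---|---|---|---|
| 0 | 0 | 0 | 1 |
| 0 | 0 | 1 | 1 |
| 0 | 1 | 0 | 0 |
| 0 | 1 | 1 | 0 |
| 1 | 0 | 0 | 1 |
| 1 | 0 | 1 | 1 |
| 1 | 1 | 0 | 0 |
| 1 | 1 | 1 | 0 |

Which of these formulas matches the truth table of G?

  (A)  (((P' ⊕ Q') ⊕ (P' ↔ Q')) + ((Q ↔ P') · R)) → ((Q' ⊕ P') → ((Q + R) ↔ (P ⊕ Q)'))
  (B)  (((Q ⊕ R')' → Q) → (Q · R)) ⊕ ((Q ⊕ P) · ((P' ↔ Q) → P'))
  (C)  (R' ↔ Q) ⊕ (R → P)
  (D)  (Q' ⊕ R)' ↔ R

D

(A): at (1,0,1) it gives 0, but G = 1 — eliminated.
(B): at (0,0,0) it gives 0, but G = 1 — eliminated.
(C): at (1,0,1) it gives 0, but G = 1 — eliminated.
That leaves (D). Evaluating it on every row reproduces the table of G exactly.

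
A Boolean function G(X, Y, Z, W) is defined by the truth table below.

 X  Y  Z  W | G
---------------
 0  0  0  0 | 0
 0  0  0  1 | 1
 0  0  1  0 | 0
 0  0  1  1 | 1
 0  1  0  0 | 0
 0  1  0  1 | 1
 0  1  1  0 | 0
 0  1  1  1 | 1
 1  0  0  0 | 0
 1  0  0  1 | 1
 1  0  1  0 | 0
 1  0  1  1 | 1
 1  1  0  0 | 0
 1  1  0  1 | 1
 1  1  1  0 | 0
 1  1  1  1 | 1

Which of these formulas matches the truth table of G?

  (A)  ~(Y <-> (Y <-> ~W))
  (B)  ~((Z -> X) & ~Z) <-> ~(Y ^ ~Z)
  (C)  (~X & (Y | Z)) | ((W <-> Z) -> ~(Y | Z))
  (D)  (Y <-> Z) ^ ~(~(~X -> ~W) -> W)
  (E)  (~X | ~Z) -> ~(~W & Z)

(B): at (0,0,0,0) it gives 1, but G = 0 — eliminated.
(C): at (0,0,0,0) it gives 1, but G = 0 — eliminated.
(D): at (0,0,0,0) it gives 1, but G = 0 — eliminated.
(E): at (0,0,0,0) it gives 1, but G = 0 — eliminated.
Only (A) survives; checking it on all 16 rows confirms it matches G.

A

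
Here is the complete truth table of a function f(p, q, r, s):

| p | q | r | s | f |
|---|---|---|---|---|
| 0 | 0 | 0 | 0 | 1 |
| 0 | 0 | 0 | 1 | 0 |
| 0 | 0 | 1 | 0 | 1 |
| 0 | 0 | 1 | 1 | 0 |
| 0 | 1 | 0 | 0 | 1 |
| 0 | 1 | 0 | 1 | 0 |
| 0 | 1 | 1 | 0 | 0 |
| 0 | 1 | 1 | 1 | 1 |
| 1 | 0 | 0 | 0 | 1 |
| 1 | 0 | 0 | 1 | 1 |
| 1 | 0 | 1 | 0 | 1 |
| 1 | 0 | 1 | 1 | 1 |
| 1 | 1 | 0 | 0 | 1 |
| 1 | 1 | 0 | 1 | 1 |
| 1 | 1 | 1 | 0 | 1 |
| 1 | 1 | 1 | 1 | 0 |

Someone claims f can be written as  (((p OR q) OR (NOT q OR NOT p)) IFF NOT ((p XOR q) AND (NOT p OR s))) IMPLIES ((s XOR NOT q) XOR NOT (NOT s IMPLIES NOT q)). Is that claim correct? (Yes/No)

Evaluate (((p OR q) OR (NOT q OR NOT p)) IFF NOT ((p XOR q) AND (NOT p OR s))) IMPLIES ((s XOR NOT q) XOR NOT (NOT s IMPLIES NOT q)) on each row and compare to f:
  p=0, q=0, r=0, s=0: formula gives 1, f = 1 ✓
  p=0, q=0, r=0, s=1: formula gives 0, f = 0 ✓
  p=0, q=0, r=1, s=0: formula gives 1, f = 1 ✓
  p=0, q=0, r=1, s=1: formula gives 0, f = 0 ✓
  …
  p=0, q=1, r=0, s=1: formula gives 1, but f = 0 ✗
A single disagreement suffices: at (0,1,0,1) they differ, so the formula does not compute f.

No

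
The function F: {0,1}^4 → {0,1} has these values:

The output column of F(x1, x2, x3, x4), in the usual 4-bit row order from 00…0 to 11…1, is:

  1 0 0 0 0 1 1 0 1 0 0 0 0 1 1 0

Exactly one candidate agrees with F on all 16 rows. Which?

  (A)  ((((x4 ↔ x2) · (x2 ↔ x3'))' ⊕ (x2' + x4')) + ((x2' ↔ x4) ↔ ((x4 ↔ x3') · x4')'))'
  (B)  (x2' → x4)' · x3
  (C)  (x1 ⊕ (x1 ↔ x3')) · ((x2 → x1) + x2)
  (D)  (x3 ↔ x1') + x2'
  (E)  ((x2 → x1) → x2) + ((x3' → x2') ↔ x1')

(B) disagrees with F on (0,0,0,0) (formula → 0, table → 1); rule it out.
(C) disagrees with F on (0,0,0,0) (formula → 0, table → 1); rule it out.
(D) disagrees with F on (0,0,0,1) (formula → 1, table → 0); rule it out.
(E) disagrees with F on (0,0,0,1) (formula → 1, table → 0); rule it out.
(A) is the remaining candidate, and it agrees with F on all 16 inputs.

A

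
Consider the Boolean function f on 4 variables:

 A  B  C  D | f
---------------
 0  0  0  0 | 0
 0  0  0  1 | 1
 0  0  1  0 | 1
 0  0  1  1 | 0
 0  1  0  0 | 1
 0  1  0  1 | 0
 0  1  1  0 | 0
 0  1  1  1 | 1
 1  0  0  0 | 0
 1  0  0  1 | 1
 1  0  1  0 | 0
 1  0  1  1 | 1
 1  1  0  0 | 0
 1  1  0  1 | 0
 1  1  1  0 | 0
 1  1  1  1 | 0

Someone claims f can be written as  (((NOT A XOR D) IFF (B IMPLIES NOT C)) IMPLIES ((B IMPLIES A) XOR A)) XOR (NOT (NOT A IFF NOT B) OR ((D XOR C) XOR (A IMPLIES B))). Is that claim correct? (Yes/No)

Test each input against both f and the formula:
  A=0, B=0, C=0, D=0: formula gives 0, f = 0 ✓
  A=0, B=0, C=0, D=1: formula gives 1, f = 1 ✓
  A=0, B=0, C=1, D=0: formula gives 1, f = 1 ✓
  A=0, B=0, C=1, D=1: formula gives 0, f = 0 ✓
  …and likewise for the remaining 12 rows.
No disagreement on any input; they are logically equivalent.

Yes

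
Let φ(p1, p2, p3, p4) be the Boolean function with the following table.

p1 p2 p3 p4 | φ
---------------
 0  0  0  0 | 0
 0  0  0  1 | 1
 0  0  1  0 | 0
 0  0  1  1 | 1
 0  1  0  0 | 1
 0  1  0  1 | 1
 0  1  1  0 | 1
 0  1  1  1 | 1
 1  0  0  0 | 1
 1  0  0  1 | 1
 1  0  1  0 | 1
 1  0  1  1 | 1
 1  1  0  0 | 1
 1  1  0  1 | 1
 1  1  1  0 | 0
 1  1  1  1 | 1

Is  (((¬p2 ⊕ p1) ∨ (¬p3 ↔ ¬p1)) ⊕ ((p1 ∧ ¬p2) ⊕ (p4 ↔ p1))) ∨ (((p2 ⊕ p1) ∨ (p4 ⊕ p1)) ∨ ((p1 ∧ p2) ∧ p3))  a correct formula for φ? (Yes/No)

Evaluate (((¬p2 ⊕ p1) ∨ (¬p3 ↔ ¬p1)) ⊕ ((p1 ∧ ¬p2) ⊕ (p4 ↔ p1))) ∨ (((p2 ⊕ p1) ∨ (p4 ⊕ p1)) ∨ ((p1 ∧ p2) ∧ p3)) on each row and compare to φ:
  p1=0, p2=0, p3=0, p4=0: formula gives 0, φ = 0 ✓
  p1=0, p2=0, p3=0, p4=1: formula gives 1, φ = 1 ✓
  p1=0, p2=0, p3=1, p4=0: formula gives 0, φ = 0 ✓
  p1=0, p2=0, p3=1, p4=1: formula gives 1, φ = 1 ✓
  …
  p1=1, p2=1, p3=0, p4=1: formula gives 0, but φ = 1 ✗
Since they disagree at (1,1,0,1), the expression is not a correct formula for φ.

No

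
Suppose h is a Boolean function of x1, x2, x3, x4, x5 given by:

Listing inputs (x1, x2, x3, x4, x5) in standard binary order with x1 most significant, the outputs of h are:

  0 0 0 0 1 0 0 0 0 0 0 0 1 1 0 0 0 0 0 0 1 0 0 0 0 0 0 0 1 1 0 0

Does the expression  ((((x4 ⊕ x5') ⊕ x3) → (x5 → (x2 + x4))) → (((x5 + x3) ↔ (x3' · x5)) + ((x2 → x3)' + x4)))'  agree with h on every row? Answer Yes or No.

Yes

Test each input against both h and the formula:
  x1=0, x2=0, x3=0, x4=0, x5=0: formula gives 0, h = 0 ✓
  x1=0, x2=0, x3=0, x4=0, x5=1: formula gives 0, h = 0 ✓
  x1=0, x2=0, x3=0, x4=1, x5=0: formula gives 0, h = 0 ✓
  x1=0, x2=0, x3=0, x4=1, x5=1: formula gives 0, h = 0 ✓
  … (the remaining 28 rows also agree.)
All 32 rows match — the expression computes h exactly.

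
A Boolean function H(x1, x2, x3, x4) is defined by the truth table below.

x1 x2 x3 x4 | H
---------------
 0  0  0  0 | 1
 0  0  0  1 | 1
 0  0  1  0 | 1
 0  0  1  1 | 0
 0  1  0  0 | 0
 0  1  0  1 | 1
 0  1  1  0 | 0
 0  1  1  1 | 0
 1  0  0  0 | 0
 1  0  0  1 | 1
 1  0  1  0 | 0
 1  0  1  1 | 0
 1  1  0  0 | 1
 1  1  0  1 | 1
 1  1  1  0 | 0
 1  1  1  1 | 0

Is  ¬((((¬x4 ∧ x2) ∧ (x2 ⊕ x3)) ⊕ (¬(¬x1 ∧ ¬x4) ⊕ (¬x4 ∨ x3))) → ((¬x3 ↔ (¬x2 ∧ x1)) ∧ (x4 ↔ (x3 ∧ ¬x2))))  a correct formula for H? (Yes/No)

Yes

Evaluate ¬((((¬x4 ∧ x2) ∧ (x2 ⊕ x3)) ⊕ (¬(¬x1 ∧ ¬x4) ⊕ (¬x4 ∨ x3))) → ((¬x3 ↔ (¬x2 ∧ x1)) ∧ (x4 ↔ (x3 ∧ ¬x2)))) on each row and compare to H:
  x1=0, x2=0, x3=0, x4=0: formula gives 1, H = 1 ✓
  x1=0, x2=0, x3=0, x4=1: formula gives 1, H = 1 ✓
  x1=0, x2=0, x3=1, x4=0: formula gives 1, H = 1 ✓
  x1=0, x2=0, x3=1, x4=1: formula gives 0, H = 0 ✓
  … (the remaining 12 rows also agree.)
All 16 rows match — the expression computes H exactly.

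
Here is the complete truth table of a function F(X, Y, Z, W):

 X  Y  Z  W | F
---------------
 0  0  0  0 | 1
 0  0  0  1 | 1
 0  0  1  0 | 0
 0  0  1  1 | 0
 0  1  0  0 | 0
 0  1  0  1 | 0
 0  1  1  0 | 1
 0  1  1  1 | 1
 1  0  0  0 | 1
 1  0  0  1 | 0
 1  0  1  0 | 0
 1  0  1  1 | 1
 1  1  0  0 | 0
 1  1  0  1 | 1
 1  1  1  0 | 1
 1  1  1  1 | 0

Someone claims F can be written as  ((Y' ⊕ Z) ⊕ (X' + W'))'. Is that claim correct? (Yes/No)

Yes

Test each input against both F and the formula:
  X=0, Y=0, Z=0, W=0: formula gives 1, F = 1 ✓
  X=0, Y=0, Z=0, W=1: formula gives 1, F = 1 ✓
  X=0, Y=0, Z=1, W=0: formula gives 0, F = 0 ✓
  X=0, Y=0, Z=1, W=1: formula gives 0, F = 0 ✓
  …and likewise for the remaining 12 rows.
No disagreement on any input; they are logically equivalent.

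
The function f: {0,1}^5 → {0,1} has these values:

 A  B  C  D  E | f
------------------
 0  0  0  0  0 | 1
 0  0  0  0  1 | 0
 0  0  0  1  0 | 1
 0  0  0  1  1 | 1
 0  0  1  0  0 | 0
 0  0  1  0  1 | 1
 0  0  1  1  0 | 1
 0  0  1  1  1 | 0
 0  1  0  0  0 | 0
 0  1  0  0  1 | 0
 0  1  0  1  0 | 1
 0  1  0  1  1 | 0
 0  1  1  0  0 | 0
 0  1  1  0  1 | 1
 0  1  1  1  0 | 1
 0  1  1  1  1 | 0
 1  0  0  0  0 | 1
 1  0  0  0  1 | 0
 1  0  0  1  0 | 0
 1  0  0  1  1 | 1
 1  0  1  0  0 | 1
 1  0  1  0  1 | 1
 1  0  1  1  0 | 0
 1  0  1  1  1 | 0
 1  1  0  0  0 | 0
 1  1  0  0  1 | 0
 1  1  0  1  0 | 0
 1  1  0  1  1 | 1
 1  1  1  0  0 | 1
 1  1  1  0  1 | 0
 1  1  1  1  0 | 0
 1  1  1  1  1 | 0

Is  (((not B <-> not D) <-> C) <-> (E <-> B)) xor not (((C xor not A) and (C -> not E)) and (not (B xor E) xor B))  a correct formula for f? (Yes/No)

No

Check the formula against f row by row:
  A=0, B=0, C=0, D=0, E=0: formula gives 0, but f = 1 ✗
Since they disagree at (0,0,0,0,0), the expression is not a correct formula for f.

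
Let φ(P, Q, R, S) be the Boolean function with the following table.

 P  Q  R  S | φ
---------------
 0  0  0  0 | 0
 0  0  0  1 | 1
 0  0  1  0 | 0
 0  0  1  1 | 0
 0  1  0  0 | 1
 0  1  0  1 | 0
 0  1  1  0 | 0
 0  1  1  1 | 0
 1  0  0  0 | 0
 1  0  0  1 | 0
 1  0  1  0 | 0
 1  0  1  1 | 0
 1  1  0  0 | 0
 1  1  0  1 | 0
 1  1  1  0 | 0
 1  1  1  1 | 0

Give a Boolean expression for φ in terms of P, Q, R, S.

φ(P, Q, R, S) = (((not P and not Q) and not R) and S) or (((not P and Q) and not R) and not S)

Collect the rows where φ=1 — (0,0,0,1), (0,1,0,0) — and write one minterm per row: ¬P·¬Q·¬R·S, ¬P·Q·¬R·¬S. Their union (logical OR) reproduces the table exactly.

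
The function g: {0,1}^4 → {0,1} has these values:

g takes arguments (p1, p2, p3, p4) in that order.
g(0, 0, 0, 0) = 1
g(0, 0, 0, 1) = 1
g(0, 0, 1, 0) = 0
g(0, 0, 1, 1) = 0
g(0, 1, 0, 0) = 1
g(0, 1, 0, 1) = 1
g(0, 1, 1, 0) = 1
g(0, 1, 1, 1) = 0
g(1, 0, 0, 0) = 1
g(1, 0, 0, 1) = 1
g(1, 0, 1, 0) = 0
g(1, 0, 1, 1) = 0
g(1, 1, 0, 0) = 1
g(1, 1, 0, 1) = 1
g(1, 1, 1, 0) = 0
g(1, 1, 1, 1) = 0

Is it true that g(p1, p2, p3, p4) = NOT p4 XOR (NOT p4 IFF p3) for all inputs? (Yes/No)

Check the formula against g row by row:
  p1=0, p2=0, p3=0, p4=0: formula gives 1, g = 1 ✓
  p1=0, p2=0, p3=0, p4=1: formula gives 1, g = 1 ✓
  p1=0, p2=0, p3=1, p4=0: formula gives 0, g = 0 ✓
  p1=0, p2=0, p3=1, p4=1: formula gives 0, g = 0 ✓
  …
  p1=0, p2=1, p3=1, p4=0: formula gives 0, but g = 1 ✗
Since they disagree at (0,1,1,0), the expression is not a correct formula for g.

No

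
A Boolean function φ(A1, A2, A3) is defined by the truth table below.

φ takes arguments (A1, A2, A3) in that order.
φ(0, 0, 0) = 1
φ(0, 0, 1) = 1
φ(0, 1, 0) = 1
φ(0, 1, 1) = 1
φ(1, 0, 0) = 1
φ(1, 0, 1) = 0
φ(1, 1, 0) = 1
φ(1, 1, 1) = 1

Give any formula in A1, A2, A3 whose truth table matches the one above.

φ(A1, A2, A3) = not ((A1 and not A2) and A3)

φ is 0 on exactly one input, (1,0,1), whose minterm is A1·¬A2·A3. So φ is the negation of that single conjunction.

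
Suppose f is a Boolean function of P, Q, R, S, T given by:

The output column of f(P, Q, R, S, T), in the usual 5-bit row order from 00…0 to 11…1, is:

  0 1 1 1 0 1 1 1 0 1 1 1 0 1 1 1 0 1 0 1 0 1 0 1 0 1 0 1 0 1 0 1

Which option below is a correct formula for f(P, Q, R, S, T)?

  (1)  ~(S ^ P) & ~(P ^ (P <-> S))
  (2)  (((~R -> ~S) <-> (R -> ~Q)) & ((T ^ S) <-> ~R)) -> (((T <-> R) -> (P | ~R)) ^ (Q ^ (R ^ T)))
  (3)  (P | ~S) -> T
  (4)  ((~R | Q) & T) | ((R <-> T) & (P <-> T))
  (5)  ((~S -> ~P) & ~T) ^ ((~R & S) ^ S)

3

(1) disagrees with f on (0,0,0,0,1) (formula → 0, table → 1); rule it out.
(2) disagrees with f on (0,0,0,0,0) (formula → 1, table → 0); rule it out.
(4) disagrees with f on (0,0,0,0,0) (formula → 1, table → 0); rule it out.
(5) disagrees with f on (0,0,0,0,0) (formula → 1, table → 0); rule it out.
That leaves (3). Evaluating it on every row reproduces the table of f exactly.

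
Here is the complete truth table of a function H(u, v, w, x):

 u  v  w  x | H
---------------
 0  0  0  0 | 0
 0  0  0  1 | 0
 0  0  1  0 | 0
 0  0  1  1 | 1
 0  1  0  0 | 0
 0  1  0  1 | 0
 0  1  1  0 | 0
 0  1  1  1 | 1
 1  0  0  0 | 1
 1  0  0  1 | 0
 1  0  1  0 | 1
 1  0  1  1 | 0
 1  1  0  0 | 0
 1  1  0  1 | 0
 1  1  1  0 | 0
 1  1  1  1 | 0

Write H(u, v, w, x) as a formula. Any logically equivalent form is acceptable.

The 1-rows are (0,0,1,1), (0,1,1,1), (1,0,0,0), (1,0,1,0). Each contributes one minterm — ¬u·¬v·w·x; ¬u·v·w·x; u·¬v·¬w·¬x; u·¬v·w·¬x — and their disjunction is a sum-of-products form of H.

H(u, v, w, x) = (((((¬u ∧ ¬v) ∧ w) ∧ x) ∨ (((¬u ∧ v) ∧ w) ∧ x)) ∨ (((u ∧ ¬v) ∧ ¬w) ∧ ¬x)) ∨ (((u ∧ ¬v) ∧ w) ∧ ¬x)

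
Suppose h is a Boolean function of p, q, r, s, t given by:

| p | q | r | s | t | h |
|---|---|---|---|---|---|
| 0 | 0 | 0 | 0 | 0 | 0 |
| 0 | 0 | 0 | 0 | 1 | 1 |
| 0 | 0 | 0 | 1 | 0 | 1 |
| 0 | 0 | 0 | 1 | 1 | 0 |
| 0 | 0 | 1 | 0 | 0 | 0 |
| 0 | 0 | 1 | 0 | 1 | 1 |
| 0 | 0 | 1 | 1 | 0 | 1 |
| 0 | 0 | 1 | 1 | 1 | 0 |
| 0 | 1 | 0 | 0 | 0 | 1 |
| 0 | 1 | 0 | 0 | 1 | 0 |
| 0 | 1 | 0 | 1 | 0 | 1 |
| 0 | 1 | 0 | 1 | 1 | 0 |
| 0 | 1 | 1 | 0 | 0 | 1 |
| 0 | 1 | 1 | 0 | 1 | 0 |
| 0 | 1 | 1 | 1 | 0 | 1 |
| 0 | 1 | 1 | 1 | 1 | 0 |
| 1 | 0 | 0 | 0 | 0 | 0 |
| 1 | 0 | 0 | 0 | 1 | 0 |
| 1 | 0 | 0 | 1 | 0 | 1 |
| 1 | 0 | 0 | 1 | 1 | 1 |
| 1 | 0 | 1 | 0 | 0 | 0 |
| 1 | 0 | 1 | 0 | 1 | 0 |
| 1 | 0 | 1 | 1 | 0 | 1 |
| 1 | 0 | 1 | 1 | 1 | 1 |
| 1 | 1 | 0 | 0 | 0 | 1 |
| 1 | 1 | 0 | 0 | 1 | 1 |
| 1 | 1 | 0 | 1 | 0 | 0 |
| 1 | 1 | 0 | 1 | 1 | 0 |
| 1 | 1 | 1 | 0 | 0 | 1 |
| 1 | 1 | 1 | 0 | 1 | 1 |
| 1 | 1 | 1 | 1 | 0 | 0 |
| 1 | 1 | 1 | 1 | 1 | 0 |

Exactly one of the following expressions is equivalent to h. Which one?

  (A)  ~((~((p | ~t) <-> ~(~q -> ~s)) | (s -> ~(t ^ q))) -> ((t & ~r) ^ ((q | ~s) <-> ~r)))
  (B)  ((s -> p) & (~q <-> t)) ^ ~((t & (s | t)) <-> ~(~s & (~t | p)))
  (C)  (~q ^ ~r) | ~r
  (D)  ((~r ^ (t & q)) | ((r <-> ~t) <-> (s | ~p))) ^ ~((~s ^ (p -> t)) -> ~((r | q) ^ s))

B

(A) fails at (0,0,1,0,0): the formula yields 1, h is 0.
(C) fails at (0,0,0,0,0): the formula yields 1, h is 0.
(D) fails at (0,0,0,0,0): the formula yields 1, h is 0.
That leaves (B). Evaluating it on every row reproduces the table of h exactly.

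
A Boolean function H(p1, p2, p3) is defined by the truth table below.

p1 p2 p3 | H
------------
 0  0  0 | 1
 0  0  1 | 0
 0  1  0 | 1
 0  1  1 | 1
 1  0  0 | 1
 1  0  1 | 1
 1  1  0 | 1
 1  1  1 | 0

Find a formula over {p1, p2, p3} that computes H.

H(p1, p2, p3) = (((p1' · p2') · p3) + ((p1 · p2) · p3))'

The 0-rows are (0,0,1), (1,1,1). Take each as a conjunction (¬p1·¬p2·p3, p1·p2·p3), form their disjunction, and complement — that gives a formula that is 1 everywhere H is.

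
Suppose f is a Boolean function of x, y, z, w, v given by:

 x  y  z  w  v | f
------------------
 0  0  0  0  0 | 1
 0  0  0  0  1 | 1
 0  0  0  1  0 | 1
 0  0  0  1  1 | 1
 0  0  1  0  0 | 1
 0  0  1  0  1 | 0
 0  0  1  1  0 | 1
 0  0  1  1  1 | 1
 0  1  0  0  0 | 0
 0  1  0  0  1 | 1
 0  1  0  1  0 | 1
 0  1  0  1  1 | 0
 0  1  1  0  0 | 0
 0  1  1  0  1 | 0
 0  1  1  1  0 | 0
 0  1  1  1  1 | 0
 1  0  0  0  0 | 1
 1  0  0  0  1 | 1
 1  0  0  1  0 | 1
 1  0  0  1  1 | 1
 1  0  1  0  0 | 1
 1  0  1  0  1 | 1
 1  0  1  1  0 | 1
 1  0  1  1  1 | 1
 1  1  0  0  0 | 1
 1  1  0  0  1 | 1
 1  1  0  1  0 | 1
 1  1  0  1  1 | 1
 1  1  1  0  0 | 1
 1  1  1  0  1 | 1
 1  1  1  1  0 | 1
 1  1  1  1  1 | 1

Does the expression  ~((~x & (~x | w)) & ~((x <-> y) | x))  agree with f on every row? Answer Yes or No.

No

Test each input against both f and the formula:
  x=0, y=0, z=0, w=0, v=0: formula gives 1, f = 1 ✓
  x=0, y=0, z=0, w=0, v=1: formula gives 1, f = 1 ✓
  x=0, y=0, z=0, w=1, v=0: formula gives 1, f = 1 ✓
  x=0, y=0, z=0, w=1, v=1: formula gives 1, f = 1 ✓
  …
  x=0, y=0, z=1, w=0, v=1: formula gives 1, but f = 0 ✗
Since they disagree at (0,0,1,0,1), the expression is not a correct formula for f.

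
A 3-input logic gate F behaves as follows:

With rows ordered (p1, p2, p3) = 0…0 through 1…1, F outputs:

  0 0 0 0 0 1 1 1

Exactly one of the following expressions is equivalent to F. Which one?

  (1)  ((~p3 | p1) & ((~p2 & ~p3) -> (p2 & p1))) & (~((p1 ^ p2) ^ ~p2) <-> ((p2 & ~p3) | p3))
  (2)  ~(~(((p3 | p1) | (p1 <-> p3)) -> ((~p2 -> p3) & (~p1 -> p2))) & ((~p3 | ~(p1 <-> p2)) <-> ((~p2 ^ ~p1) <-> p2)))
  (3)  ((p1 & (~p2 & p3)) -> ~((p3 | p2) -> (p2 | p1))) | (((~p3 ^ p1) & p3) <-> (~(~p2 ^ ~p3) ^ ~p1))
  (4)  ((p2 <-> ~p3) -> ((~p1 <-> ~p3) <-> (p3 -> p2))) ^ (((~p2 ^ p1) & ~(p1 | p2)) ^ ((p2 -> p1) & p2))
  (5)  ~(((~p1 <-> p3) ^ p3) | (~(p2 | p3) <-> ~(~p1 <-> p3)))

1

(2) disagrees with F on (0,0,1) (formula → 1, table → 0); rule it out.
(3) disagrees with F on (0,0,0) (formula → 1, table → 0); rule it out.
(4) disagrees with F on (0,1,0) (formula → 1, table → 0); rule it out.
(5) disagrees with F on (0,1,0) (formula → 1, table → 0); rule it out.
That leaves (1). Evaluating it on every row reproduces the table of F exactly.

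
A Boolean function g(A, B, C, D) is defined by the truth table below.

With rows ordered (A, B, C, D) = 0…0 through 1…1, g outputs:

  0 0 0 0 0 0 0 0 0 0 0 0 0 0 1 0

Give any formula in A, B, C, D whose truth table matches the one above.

g(A, B, C, D) = ((A & B) & C) & ~D

g is 1 on exactly one input, (1,1,1,0), whose minterm is A·B·C·¬D. So g is just that conjunction.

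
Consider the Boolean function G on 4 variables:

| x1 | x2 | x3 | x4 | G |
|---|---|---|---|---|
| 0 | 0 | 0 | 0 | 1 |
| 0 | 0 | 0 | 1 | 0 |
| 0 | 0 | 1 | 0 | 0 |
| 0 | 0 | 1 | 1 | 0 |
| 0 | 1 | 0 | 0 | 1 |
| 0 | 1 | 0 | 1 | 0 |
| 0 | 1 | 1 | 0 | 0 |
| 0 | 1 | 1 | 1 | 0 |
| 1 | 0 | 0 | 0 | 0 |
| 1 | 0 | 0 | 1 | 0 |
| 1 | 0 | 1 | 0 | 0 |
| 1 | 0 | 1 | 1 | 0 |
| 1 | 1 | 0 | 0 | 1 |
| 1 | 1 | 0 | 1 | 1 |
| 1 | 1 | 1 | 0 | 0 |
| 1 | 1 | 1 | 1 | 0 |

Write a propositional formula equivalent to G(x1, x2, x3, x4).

Collect the rows where G=1 — (0,0,0,0), (0,1,0,0), (1,1,0,0), (1,1,0,1) — and write one minterm per row: ¬x1·¬x2·¬x3·¬x4, ¬x1·x2·¬x3·¬x4, x1·x2·¬x3·¬x4, x1·x2·¬x3·x4. Their union (logical OR) reproduces the table exactly.

G(x1, x2, x3, x4) = (((((x1' · x2') · x3') · x4') + (((x1' · x2) · x3') · x4')) + (((x1 · x2) · x3') · x4')) + (((x1 · x2) · x3') · x4)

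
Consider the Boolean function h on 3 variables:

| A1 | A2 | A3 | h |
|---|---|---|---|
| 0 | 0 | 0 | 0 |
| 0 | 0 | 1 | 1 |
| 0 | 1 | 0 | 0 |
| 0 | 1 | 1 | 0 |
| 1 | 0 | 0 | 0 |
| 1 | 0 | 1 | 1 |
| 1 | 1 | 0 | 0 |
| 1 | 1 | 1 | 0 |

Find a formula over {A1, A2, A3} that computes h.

h=1 on 2 inputs: (0,0,1), (1,0,1). Reading each as a conjunction of literals (¬A1·¬A2·A3, A1·¬A2·A3) and taking the OR gives the canonical DNF.

h(A1, A2, A3) = ((A1' · A2') · A3) + ((A1 · A2') · A3)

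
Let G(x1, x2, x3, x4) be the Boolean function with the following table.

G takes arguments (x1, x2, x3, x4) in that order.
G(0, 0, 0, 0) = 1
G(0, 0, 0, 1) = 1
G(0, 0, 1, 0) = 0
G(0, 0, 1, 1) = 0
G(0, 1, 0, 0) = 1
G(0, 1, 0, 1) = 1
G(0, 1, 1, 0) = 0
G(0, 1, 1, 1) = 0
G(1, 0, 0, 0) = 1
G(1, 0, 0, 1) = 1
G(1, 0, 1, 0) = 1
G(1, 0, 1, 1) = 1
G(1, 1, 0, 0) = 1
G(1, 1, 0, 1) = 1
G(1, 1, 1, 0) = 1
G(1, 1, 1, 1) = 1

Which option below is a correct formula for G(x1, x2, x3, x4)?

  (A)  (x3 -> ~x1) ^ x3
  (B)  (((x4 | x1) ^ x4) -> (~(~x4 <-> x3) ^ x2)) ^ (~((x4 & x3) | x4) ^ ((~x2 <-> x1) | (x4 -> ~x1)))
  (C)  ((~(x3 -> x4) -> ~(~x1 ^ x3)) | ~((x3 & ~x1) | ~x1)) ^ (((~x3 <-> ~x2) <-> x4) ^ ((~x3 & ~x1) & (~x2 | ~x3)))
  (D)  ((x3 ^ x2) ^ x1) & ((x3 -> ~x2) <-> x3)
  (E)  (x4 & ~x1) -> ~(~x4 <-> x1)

A

(B) fails at (0,0,0,1): the formula yields 0, G is 1.
(C) fails at (0,0,0,0): the formula yields 0, G is 1.
(D) fails at (0,0,0,0): the formula yields 0, G is 1.
(E) fails at (0,0,0,1): the formula yields 0, G is 1.
(A) is the remaining candidate, and it agrees with G on all 16 inputs.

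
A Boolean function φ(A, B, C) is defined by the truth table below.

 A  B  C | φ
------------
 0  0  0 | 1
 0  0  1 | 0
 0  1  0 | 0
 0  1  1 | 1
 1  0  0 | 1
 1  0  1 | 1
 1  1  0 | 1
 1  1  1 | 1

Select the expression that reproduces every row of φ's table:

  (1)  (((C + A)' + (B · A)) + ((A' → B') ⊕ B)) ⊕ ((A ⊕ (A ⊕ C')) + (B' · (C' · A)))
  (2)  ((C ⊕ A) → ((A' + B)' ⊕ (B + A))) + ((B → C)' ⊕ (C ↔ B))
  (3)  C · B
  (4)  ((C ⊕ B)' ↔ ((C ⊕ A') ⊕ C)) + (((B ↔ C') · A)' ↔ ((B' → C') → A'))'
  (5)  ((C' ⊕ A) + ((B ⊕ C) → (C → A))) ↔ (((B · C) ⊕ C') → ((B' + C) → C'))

(1): at (0,0,0) it gives 0, but φ = 1 — eliminated.
(2): at (0,1,0) it gives 1, but φ = 0 — eliminated.
(3): at (0,0,0) it gives 0, but φ = 1 — eliminated.
(5): at (0,1,0) it gives 1, but φ = 0 — eliminated.
(4) is the remaining candidate, and it agrees with φ on all 8 inputs.

4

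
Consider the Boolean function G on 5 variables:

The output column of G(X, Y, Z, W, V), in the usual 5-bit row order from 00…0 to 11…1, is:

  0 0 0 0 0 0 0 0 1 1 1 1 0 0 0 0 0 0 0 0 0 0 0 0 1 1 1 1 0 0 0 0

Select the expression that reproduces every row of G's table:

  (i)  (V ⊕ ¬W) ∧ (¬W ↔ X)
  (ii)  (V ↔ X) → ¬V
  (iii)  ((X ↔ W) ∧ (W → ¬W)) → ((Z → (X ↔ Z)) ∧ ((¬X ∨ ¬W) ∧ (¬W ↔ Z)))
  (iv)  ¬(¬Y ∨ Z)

iv

(i): at (0,0,0,1,1) it gives 1, but G = 0 — eliminated.
(ii): at (0,0,0,0,0) it gives 1, but G = 0 — eliminated.
(iii): at (0,0,0,1,0) it gives 1, but G = 0 — eliminated.
That leaves (iv). Evaluating it on every row reproduces the table of G exactly.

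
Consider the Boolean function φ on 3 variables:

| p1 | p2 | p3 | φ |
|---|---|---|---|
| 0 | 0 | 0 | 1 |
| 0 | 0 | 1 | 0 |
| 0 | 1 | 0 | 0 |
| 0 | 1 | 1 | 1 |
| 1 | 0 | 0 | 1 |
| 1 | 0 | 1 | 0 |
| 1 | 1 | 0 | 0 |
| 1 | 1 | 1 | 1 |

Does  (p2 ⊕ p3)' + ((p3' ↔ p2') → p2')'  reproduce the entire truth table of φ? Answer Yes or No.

Check the formula against φ row by row:
  p1=0, p2=0, p3=0: formula gives 1, φ = 1 ✓
  p1=0, p2=0, p3=1: formula gives 0, φ = 0 ✓
  p1=0, p2=1, p3=0: formula gives 0, φ = 0 ✓
  p1=0, p2=1, p3=1: formula gives 1, φ = 1 ✓
  p1=1, p2=0, p3=0: formula gives 1, φ = 1 ✓
  … (the remaining 3 rows also agree.)
All 8 rows match — the expression computes φ exactly.

Yes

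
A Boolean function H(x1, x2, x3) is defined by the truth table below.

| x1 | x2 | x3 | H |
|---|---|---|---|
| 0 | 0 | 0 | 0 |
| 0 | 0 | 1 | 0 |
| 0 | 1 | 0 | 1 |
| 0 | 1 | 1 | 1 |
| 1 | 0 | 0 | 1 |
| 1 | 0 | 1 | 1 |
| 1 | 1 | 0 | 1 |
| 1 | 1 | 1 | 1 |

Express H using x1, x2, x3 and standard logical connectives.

H(x1, x2, x3) = (((x1' · x2') · x3') + ((x1' · x2') · x3))'

The 0-rows are (0,0,0), (0,0,1). Take each as a conjunction (¬x1·¬x2·¬x3, ¬x1·¬x2·x3), form their disjunction, and complement — that gives a formula that is 1 everywhere H is.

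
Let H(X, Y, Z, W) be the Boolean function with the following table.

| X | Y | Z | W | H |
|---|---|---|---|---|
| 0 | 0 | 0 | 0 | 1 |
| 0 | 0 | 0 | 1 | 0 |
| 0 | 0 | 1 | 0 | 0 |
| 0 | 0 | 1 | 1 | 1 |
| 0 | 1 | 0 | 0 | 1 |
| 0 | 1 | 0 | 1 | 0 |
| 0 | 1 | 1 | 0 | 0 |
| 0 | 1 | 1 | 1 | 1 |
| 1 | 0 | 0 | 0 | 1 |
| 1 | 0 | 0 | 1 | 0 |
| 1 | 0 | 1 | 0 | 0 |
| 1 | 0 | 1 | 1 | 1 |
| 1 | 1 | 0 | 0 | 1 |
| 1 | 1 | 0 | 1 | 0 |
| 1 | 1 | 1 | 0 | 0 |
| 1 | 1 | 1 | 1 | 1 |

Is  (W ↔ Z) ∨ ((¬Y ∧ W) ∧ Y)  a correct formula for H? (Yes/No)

Check the formula against H row by row:
  X=0, Y=0, Z=0, W=0: formula gives 1, H = 1 ✓
  X=0, Y=0, Z=0, W=1: formula gives 0, H = 0 ✓
  X=0, Y=0, Z=1, W=0: formula gives 0, H = 0 ✓
  X=0, Y=0, Z=1, W=1: formula gives 1, H = 1 ✓
  … (the remaining 12 rows also agree.)
Every row agrees, so the formula is equivalent.

Yes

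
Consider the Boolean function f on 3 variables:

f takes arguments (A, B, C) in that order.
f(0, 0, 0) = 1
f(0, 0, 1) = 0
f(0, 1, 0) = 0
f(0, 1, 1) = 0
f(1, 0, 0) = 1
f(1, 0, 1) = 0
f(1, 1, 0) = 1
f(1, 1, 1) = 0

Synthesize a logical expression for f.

f(A, B, C) = (((not A and not B) and not C) or ((A and not B) and not C)) or ((A and B) and not C)

Collect the rows where f=1 — (0,0,0), (1,0,0), (1,1,0) — and write one minterm per row: ¬A·¬B·¬C, A·¬B·¬C, A·B·¬C. Their union (logical OR) reproduces the table exactly.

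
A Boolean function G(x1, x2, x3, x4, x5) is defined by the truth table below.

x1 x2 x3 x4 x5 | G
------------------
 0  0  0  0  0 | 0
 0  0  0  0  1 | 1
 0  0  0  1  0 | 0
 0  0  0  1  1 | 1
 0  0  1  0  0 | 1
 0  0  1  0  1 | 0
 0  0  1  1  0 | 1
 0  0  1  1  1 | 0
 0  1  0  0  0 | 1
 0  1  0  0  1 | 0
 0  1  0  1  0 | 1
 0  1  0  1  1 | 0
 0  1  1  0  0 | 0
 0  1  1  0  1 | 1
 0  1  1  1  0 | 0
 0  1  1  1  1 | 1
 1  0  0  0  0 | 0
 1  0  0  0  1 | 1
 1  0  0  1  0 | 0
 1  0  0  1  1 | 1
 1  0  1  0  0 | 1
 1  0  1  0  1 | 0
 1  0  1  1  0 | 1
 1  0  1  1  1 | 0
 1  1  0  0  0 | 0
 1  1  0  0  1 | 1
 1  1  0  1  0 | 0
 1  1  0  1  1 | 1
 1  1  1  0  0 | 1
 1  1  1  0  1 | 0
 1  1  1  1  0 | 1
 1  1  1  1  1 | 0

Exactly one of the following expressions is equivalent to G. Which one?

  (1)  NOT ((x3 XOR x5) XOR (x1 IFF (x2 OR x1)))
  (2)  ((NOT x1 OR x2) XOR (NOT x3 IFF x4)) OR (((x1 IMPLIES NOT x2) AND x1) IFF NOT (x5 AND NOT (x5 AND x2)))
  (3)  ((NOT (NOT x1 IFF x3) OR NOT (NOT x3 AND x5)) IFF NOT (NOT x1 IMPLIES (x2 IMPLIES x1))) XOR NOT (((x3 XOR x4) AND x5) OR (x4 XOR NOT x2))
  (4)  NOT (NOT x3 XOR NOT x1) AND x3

(2) disagrees with G on (0,0,0,0,0) (formula → 1, table → 0); rule it out.
(3) disagrees with G on (0,0,0,0,1) (formula → 0, table → 1); rule it out.
(4) disagrees with G on (0,0,0,0,1) (formula → 0, table → 1); rule it out.
Only (1) survives; checking it on all 32 rows confirms it matches G.

1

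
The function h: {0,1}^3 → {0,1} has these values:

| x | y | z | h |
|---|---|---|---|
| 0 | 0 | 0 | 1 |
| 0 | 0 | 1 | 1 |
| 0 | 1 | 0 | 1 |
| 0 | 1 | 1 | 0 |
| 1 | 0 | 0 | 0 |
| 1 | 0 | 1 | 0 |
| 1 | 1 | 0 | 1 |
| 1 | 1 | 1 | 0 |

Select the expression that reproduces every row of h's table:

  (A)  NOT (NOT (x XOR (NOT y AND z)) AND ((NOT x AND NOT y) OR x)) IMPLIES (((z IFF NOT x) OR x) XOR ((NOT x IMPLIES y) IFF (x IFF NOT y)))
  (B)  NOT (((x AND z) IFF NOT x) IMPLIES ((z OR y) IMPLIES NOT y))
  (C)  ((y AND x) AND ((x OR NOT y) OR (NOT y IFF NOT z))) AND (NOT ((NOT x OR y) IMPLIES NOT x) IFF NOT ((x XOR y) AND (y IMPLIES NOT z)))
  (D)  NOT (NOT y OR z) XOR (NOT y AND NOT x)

(A) disagrees with h on (0,0,1) (formula → 0, table → 1); rule it out.
(B) disagrees with h on (0,0,0) (formula → 0, table → 1); rule it out.
(C) disagrees with h on (0,0,0) (formula → 0, table → 1); rule it out.
Only (D) survives; checking it on all 8 rows confirms it matches h.

D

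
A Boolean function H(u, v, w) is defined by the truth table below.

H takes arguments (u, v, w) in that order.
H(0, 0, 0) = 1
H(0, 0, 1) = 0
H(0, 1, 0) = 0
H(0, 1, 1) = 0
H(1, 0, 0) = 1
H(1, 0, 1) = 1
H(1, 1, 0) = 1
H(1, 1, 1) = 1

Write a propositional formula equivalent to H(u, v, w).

There are just 3 zero rows: (0,0,1), (0,1,0), (0,1,1). Their minterms are ¬u·¬v·w, ¬u·v·¬w, ¬u·v·w; the OR of those covers precisely the 0-outputs, and negating it yields H.

H(u, v, w) = NOT ((((NOT u AND NOT v) AND w) OR ((NOT u AND v) AND NOT w)) OR ((NOT u AND v) AND w))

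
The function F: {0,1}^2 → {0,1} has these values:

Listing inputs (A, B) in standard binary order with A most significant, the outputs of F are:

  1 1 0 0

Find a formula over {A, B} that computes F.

The output is the negation of A.

F(A, B) = A'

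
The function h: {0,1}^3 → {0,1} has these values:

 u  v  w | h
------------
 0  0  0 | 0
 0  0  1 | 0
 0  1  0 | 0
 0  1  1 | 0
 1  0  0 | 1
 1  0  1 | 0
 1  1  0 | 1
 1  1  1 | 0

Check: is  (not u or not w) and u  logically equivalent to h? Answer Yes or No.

Yes

Check the formula against h row by row:
  u=0, v=0, w=0: formula gives 0, h = 0 ✓
  u=0, v=0, w=1: formula gives 0, h = 0 ✓
  u=0, v=1, w=0: formula gives 0, h = 0 ✓
  u=0, v=1, w=1: formula gives 0, h = 0 ✓
  u=1, v=0, w=0: formula gives 1, h = 1 ✓
  …and likewise for the remaining 3 rows.
No disagreement on any input; they are logically equivalent.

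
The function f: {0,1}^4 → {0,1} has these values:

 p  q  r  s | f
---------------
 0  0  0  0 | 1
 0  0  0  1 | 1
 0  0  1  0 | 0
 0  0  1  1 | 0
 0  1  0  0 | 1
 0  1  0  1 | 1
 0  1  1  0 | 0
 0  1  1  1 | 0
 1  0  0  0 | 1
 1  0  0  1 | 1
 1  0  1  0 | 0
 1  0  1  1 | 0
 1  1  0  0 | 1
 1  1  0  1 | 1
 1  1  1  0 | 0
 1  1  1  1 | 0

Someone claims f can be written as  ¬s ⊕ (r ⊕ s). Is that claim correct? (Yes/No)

Yes

Evaluate ¬s ⊕ (r ⊕ s) on each row and compare to f:
  p=0, q=0, r=0, s=0: formula gives 1, f = 1 ✓
  p=0, q=0, r=0, s=1: formula gives 1, f = 1 ✓
  p=0, q=0, r=1, s=0: formula gives 0, f = 0 ✓
  p=0, q=0, r=1, s=1: formula gives 0, f = 0 ✓
  … (the remaining 12 rows also agree.)
No disagreement on any input; they are logically equivalent.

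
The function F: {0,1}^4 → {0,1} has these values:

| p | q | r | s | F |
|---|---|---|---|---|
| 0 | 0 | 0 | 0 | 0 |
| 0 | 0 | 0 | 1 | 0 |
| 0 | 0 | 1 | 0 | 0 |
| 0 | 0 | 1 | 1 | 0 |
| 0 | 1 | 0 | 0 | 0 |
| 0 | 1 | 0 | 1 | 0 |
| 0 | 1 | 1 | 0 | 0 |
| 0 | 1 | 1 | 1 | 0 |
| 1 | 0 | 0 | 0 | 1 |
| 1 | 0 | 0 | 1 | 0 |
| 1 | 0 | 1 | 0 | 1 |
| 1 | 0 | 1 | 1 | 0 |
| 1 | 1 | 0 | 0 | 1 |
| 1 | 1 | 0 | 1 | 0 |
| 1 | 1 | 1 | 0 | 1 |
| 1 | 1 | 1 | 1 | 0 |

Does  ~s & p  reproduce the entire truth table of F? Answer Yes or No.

Evaluate ~s & p on each row and compare to F:
  p=0, q=0, r=0, s=0: formula gives 0, F = 0 ✓
  p=0, q=0, r=0, s=1: formula gives 0, F = 0 ✓
  p=0, q=0, r=1, s=0: formula gives 0, F = 0 ✓
  p=0, q=0, r=1, s=1: formula gives 0, F = 0 ✓
  …and likewise for the remaining 12 rows.
No disagreement on any input; they are logically equivalent.

Yes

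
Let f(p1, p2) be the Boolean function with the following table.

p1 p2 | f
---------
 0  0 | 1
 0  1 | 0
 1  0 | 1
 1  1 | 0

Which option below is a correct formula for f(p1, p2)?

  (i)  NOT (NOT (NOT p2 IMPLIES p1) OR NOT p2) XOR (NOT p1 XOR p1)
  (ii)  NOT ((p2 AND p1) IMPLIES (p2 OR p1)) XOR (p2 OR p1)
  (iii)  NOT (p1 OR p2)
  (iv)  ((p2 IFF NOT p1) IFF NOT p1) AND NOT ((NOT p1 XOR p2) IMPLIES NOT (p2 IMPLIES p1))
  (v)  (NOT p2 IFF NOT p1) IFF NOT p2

(ii) fails at (0,0): the formula yields 0, f is 1.
(iii) fails at (1,0): the formula yields 0, f is 1.
(iv) fails at (0,0): the formula yields 0, f is 1.
(v) fails at (0,1): the formula yields 1, f is 0.
(i) is the remaining candidate, and it agrees with f on all 4 inputs.

i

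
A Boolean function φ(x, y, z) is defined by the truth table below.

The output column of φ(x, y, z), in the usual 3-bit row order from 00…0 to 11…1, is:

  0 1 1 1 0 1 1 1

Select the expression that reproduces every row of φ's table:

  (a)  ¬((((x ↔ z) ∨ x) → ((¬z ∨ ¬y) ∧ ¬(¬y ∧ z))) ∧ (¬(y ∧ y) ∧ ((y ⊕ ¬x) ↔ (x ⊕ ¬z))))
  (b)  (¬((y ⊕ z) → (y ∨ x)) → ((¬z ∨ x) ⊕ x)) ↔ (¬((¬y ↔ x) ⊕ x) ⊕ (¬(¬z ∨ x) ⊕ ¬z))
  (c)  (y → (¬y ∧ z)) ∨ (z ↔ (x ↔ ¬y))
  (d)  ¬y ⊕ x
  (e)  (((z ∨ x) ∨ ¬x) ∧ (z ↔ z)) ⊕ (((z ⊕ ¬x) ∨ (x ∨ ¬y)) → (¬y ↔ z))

(b) fails at (1,1,1): the formula yields 0, φ is 1.
(c) fails at (0,0,0): the formula yields 1, φ is 0.
(d) fails at (0,0,0): the formula yields 1, φ is 0.
(e) fails at (0,0,0): the formula yields 1, φ is 0.
(a) is the remaining candidate, and it agrees with φ on all 8 inputs.

a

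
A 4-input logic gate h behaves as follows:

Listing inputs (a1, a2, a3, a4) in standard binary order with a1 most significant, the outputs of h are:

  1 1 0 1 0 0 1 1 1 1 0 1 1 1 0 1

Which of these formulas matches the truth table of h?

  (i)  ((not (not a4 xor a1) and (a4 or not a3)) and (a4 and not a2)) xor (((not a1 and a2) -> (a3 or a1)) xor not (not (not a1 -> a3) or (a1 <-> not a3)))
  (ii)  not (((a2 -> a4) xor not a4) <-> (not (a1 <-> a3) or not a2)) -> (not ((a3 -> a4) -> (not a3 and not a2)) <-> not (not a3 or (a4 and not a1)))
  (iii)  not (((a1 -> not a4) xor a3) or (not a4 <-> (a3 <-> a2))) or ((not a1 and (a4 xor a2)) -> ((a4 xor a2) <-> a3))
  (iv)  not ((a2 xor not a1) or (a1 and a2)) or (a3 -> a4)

ii

(i) disagrees with h on (0,0,0,1) (formula → 0, table → 1); rule it out.
(iii) disagrees with h on (0,0,0,1) (formula → 0, table → 1); rule it out.
(iv) disagrees with h on (0,1,0,0) (formula → 1, table → 0); rule it out.
That leaves (ii). Evaluating it on every row reproduces the table of h exactly.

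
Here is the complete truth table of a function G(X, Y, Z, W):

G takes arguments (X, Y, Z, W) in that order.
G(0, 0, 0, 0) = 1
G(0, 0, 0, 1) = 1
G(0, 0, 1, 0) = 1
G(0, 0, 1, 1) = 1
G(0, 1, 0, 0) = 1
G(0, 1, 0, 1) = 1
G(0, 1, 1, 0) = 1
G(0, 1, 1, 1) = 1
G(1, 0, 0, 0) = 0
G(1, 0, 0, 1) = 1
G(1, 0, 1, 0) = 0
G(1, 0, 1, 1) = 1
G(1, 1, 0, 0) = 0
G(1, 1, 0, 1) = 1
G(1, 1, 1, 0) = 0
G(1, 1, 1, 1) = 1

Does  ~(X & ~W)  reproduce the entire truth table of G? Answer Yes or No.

Yes

Evaluate ~(X & ~W) on each row and compare to G:
  X=0, Y=0, Z=0, W=0: formula gives 1, G = 1 ✓
  X=0, Y=0, Z=0, W=1: formula gives 1, G = 1 ✓
  X=0, Y=0, Z=1, W=0: formula gives 1, G = 1 ✓
  X=0, Y=0, Z=1, W=1: formula gives 1, G = 1 ✓
  … (the remaining 12 rows also agree.)
Every row agrees, so the formula is equivalent.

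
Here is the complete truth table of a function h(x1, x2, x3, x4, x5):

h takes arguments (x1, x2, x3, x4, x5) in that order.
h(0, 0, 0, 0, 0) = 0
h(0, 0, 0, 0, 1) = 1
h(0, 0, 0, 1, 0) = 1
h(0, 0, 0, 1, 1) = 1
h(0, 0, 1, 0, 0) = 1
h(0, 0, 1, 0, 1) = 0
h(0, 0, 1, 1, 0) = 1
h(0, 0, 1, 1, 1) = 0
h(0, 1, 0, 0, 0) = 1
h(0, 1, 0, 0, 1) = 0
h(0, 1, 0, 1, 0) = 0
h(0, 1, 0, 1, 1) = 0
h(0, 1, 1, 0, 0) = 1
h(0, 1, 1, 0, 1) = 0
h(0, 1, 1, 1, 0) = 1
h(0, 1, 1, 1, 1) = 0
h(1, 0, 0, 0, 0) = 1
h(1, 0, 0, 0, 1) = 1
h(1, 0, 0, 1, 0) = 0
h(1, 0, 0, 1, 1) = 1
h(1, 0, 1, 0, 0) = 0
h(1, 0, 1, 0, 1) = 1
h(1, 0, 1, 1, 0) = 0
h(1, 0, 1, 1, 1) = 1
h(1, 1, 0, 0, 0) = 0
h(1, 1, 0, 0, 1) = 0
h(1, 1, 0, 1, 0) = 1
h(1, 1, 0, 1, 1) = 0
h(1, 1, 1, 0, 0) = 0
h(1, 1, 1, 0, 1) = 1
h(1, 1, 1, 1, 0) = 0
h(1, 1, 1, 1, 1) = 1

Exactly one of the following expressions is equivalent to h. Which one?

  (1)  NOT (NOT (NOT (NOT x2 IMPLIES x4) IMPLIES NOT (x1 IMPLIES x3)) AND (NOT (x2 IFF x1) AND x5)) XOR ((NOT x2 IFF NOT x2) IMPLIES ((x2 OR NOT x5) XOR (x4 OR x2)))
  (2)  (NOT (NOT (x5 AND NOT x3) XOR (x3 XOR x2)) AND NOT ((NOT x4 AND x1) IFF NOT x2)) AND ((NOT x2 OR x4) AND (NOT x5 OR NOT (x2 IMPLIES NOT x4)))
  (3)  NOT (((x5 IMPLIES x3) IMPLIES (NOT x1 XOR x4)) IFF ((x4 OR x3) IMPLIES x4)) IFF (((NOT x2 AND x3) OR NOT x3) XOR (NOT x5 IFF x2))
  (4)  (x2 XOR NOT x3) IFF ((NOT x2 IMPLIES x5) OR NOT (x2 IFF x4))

(1) disagrees with h on (0,0,0,1,1) (formula → 0, table → 1); rule it out.
(2) disagrees with h on (0,0,0,0,1) (formula → 0, table → 1); rule it out.
(4) disagrees with h on (0,0,1,1,0) (formula → 0, table → 1); rule it out.
Only (3) survives; checking it on all 32 rows confirms it matches h.

3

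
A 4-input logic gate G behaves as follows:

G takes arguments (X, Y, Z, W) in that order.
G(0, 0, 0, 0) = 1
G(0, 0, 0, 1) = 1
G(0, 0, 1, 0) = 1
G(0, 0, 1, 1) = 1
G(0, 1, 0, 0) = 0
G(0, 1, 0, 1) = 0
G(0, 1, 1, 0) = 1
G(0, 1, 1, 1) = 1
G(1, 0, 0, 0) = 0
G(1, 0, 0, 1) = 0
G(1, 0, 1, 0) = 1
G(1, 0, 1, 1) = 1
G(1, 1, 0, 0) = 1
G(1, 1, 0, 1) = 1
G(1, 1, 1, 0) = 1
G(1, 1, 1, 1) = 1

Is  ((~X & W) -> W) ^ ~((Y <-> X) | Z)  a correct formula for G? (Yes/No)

Yes

Check the formula against G row by row:
  X=0, Y=0, Z=0, W=0: formula gives 1, G = 1 ✓
  X=0, Y=0, Z=0, W=1: formula gives 1, G = 1 ✓
  X=0, Y=0, Z=1, W=0: formula gives 1, G = 1 ✓
  X=0, Y=0, Z=1, W=1: formula gives 1, G = 1 ✓
  …and likewise for the remaining 12 rows.
All 16 rows match — the expression computes G exactly.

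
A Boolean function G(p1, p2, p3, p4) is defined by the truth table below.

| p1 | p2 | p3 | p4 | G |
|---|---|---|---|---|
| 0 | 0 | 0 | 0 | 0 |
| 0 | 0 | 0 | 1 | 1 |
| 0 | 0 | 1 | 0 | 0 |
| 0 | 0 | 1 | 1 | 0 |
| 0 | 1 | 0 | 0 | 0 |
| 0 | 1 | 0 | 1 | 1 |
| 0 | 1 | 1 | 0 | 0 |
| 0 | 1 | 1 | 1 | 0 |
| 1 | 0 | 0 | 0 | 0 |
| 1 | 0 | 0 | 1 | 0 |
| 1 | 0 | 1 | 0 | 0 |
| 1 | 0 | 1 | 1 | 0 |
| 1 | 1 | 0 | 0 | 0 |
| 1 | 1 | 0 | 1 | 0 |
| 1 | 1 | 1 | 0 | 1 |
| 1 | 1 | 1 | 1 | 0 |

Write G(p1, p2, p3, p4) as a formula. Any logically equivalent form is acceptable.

The 1-rows are (0,0,0,1), (0,1,0,1), (1,1,1,0). Each contributes one minterm — ¬p1·¬p2·¬p3·p4; ¬p1·p2·¬p3·p4; p1·p2·p3·¬p4 — and their disjunction is a sum-of-products form of G.

G(p1, p2, p3, p4) = ((((not p1 and not p2) and not p3) and p4) or (((not p1 and p2) and not p3) and p4)) or (((p1 and p2) and p3) and not p4)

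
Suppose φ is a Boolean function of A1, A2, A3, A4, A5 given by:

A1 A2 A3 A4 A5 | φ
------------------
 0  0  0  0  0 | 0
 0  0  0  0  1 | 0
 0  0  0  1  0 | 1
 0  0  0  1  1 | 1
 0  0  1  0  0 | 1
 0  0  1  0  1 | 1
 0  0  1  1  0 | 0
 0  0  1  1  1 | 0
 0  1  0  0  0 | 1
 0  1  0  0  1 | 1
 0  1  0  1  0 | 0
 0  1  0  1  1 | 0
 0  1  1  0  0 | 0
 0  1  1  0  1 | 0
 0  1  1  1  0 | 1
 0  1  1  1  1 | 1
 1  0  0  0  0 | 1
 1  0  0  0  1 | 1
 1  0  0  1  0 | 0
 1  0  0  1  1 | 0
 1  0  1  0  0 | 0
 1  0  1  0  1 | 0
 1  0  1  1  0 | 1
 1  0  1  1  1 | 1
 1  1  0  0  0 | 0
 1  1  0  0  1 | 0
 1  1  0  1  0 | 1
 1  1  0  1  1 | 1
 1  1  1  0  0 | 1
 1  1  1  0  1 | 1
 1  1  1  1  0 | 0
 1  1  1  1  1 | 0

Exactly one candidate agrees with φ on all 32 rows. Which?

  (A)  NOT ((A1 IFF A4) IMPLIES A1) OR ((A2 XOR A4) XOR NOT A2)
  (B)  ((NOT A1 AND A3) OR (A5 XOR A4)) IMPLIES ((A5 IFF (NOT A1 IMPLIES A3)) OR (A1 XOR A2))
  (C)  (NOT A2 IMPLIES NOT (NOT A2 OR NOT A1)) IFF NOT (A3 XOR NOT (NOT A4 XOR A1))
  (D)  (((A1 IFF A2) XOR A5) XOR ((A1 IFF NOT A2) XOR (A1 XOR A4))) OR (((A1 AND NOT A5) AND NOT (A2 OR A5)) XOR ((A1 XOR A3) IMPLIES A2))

C

(A) fails at (0,0,0,0,0): the formula yields 1, φ is 0.
(B) fails at (0,0,0,0,0): the formula yields 1, φ is 0.
(D) fails at (0,0,0,0,0): the formula yields 1, φ is 0.
That leaves (C). Evaluating it on every row reproduces the table of φ exactly.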